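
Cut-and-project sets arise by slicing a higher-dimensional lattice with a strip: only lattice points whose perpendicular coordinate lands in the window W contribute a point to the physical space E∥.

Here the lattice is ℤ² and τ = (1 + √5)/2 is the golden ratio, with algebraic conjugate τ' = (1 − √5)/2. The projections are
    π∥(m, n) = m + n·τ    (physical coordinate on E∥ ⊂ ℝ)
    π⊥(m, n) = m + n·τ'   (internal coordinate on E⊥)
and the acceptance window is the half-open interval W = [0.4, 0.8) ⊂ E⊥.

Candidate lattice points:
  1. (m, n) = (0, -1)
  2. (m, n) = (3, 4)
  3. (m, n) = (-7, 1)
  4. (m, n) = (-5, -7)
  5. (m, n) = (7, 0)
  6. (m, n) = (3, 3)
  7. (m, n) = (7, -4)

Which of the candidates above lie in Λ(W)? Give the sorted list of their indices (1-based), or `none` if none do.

1, 2

Numerically τ ≈ 1.618034 and τ' = −1/τ ≈ -0.618034.
#1 (0,-1): internal coord 0 + (-1)·τ' = +0.618034; +0.618034 ∈ [0.4, 0.8) → IN Λ
#2 (3,4): internal coord 3 + (4)·τ' = +0.527864; +0.527864 ∈ [0.4, 0.8) → IN Λ
#3 (-7,1): internal coord -7 + (1)·τ' = -7.618034; -7.618034 ∉ [0.4, 0.8) → out
#4 (-5,-7): internal coord -5 + (-7)·τ' = -0.673762; -0.673762 ∉ [0.4, 0.8) → out
#5 (7,0): internal coord 7 + (0)·τ' = +7.000000; +7.000000 ∉ [0.4, 0.8) → out
#6 (3,3): internal coord 3 + (3)·τ' = +1.145898; +1.145898 ∉ [0.4, 0.8) → out
#7 (7,-4): internal coord 7 + (-4)·τ' = +9.472136; +9.472136 ∉ [0.4, 0.8) → out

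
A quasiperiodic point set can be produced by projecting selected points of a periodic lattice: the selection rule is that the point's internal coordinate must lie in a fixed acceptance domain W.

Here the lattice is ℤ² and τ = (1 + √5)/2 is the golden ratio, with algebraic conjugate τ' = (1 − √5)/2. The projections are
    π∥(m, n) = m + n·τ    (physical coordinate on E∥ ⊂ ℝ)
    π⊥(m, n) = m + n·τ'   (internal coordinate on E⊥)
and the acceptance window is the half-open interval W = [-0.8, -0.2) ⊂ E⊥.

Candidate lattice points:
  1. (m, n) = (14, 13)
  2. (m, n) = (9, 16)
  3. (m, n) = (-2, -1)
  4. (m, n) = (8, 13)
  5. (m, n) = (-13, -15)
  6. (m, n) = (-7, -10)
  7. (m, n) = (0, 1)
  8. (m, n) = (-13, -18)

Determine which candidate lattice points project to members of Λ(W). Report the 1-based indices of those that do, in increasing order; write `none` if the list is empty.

τ' = (1−√5)/2 ≈ -0.618034.
#1 (14,13): internal coord 14 + (13)·τ' = +5.965558; +5.965558 ∉ [-0.8, -0.2) → out
#2 (9,16): internal coord 9 + (16)·τ' = -0.888544; -0.888544 ∉ [-0.8, -0.2) → out
#3 (-2,-1): internal coord -2 + (-1)·τ' = -1.381966; -1.381966 ∉ [-0.8, -0.2) → out
#4 (8,13): internal coord 8 + (13)·τ' = -0.034442; -0.034442 ∉ [-0.8, -0.2) → out
#5 (-13,-15): internal coord -13 + (-15)·τ' = -3.729490; -3.729490 ∉ [-0.8, -0.2) → out
#6 (-7,-10): internal coord -7 + (-10)·τ' = -0.819660; -0.819660 ∉ [-0.8, -0.2) → out
#7 (0,1): internal coord 0 + (1)·τ' = -0.618034; -0.618034 ∈ [-0.8, -0.2) → IN Λ
#8 (-13,-18): internal coord -13 + (-18)·τ' = -1.875388; -1.875388 ∉ [-0.8, -0.2) → out

7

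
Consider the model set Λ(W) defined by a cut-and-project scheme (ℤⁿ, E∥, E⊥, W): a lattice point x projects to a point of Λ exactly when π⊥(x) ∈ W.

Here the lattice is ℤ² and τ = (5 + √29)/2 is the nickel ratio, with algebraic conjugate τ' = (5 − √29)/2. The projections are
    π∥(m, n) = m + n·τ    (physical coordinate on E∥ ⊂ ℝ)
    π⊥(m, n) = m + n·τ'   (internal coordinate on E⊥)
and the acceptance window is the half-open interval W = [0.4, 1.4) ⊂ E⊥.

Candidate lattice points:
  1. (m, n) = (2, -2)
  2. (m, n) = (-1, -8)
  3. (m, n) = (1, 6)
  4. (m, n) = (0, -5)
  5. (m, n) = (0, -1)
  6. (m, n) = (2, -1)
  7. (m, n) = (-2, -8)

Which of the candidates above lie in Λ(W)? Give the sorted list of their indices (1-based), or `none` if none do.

2, 4

Numerically τ ≈ 5.192582 and τ' = −1/τ ≈ -0.192582.
#1 (2,-2): internal coord 2 + (-2)·τ' = +2.385165; +2.385165 ∉ [0.4, 1.4) → out
#2 (-1,-8): internal coord -1 + (-8)·τ' = +0.540659; +0.540659 ∈ [0.4, 1.4) → IN Λ
#3 (1,6): internal coord 1 + (6)·τ' = -0.155494; -0.155494 ∉ [0.4, 1.4) → out
#4 (0,-5): internal coord 0 + (-5)·τ' = +0.962912; +0.962912 ∈ [0.4, 1.4) → IN Λ
#5 (0,-1): internal coord 0 + (-1)·τ' = +0.192582; +0.192582 ∉ [0.4, 1.4) → out
#6 (2,-1): internal coord 2 + (-1)·τ' = +2.192582; +2.192582 ∉ [0.4, 1.4) → out
#7 (-2,-8): internal coord -2 + (-8)·τ' = -0.459341; -0.459341 ∉ [0.4, 1.4) → out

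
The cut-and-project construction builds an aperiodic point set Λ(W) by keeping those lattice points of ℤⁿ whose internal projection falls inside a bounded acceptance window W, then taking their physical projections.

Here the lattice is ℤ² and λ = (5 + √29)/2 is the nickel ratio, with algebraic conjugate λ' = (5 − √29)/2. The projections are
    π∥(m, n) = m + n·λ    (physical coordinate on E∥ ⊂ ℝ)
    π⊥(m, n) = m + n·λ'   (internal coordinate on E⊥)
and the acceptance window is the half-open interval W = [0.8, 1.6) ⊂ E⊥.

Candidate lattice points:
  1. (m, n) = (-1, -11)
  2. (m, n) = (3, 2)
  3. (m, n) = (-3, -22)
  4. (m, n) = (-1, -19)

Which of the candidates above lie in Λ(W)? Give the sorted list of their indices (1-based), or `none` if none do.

1, 3

Numerically λ ≈ 5.192582 and λ' = −1/λ ≈ -0.192582.
[1] lift (-1,-11): star map gives 1.118406; window check 0.8 ≤ 1.118406 < 1.6 is true → IN Λ
[2] lift (3,2): star map gives 2.614835; window check 0.8 ≤ 2.614835 < 1.6 is false → out
[3] lift (-3,-22): star map gives 1.236813; window check 0.8 ≤ 1.236813 < 1.6 is true → IN Λ
[4] lift (-1,-19): star map gives 2.659066; window check 0.8 ≤ 2.659066 < 1.6 is false → out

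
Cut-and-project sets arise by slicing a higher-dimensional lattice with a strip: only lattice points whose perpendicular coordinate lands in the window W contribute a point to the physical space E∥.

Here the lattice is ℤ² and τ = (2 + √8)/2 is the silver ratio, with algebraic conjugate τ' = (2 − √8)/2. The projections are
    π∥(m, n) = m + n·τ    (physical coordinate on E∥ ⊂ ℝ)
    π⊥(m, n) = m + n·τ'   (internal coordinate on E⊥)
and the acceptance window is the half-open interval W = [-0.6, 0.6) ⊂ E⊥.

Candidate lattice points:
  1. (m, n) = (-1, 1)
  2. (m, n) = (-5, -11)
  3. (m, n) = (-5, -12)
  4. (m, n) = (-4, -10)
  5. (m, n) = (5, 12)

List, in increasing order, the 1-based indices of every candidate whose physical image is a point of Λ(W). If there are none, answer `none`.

2, 3, 4, 5

τ' = (2−√8)/2 ≈ -0.414214.
[1] lift (-1,1): star map gives -1.414214; window check -0.6 ≤ -1.414214 < 0.6 is false → out
[2] lift (-5,-11): star map gives -0.443651; window check -0.6 ≤ -0.443651 < 0.6 is true → IN Λ
[3] lift (-5,-12): star map gives -0.029437; window check -0.6 ≤ -0.029437 < 0.6 is true → IN Λ
[4] lift (-4,-10): star map gives 0.142136; window check -0.6 ≤ 0.142136 < 0.6 is true → IN Λ
[5] lift (5,12): star map gives 0.029437; window check -0.6 ≤ 0.029437 < 0.6 is true → IN Λ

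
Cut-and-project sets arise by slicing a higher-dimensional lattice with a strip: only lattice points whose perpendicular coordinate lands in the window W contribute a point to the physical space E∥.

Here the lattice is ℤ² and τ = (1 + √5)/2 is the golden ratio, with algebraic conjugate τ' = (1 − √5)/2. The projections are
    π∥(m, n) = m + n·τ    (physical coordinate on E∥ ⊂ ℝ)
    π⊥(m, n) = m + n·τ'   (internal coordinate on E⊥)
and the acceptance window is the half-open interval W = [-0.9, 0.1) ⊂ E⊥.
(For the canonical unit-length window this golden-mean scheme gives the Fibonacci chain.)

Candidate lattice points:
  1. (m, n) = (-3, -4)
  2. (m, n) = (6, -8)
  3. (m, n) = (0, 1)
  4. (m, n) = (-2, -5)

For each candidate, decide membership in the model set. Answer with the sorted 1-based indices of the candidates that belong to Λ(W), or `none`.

Compute τ' = (1−√5)/2 = -0.61803, so π⊥(m,n) = m -0.61803·n.
candidate 1: (m,n)=(-3,-4) → π∥ = -3-4·τ ≈ -9.47214, π⊥ = -3-4·τ' ≈ -0.52786 ∈ [-0.9, 0.1) ⇒ IN Λ
candidate 2: (m,n)=(6,-8) → π∥ = 6-8·τ ≈ -6.94427, π⊥ = 6-8·τ' ≈ 10.94427 ∉ [-0.9, 0.1) ⇒ out
candidate 3: (m,n)=(0,1) → π∥ = 0+1·τ ≈ 1.61803, π⊥ = 0+1·τ' ≈ -0.61803 ∈ [-0.9, 0.1) ⇒ IN Λ
candidate 4: (m,n)=(-2,-5) → π∥ = -2-5·τ ≈ -10.09017, π⊥ = -2-5·τ' ≈ 1.09017 ∉ [-0.9, 0.1) ⇒ out

1, 3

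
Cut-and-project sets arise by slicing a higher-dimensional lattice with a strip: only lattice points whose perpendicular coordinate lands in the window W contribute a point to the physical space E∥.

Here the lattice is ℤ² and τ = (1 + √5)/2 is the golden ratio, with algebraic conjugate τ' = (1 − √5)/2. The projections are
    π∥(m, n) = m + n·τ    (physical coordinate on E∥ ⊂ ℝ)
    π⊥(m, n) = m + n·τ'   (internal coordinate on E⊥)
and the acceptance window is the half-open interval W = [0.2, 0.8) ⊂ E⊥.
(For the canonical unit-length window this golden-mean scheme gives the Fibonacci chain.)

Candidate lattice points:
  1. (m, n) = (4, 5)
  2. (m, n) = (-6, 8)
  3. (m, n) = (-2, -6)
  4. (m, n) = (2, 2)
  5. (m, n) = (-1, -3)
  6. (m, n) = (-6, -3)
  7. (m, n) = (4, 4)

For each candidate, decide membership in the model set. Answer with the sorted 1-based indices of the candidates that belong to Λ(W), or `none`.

Numerically τ ≈ 1.6180 and τ' = −1/τ ≈ -0.6180.
#1 (4,5): internal coord 4 + (5)·τ' = +0.9098; +0.9098 ∉ [0.2, 0.8) → out
#2 (-6,8): internal coord -6 + (8)·τ' = -10.9443; -10.9443 ∉ [0.2, 0.8) → out
#3 (-2,-6): internal coord -2 + (-6)·τ' = +1.7082; +1.7082 ∉ [0.2, 0.8) → out
#4 (2,2): internal coord 2 + (2)·τ' = +0.7639; +0.7639 ∈ [0.2, 0.8) → IN Λ
#5 (-1,-3): internal coord -1 + (-3)·τ' = +0.8541; +0.8541 ∉ [0.2, 0.8) → out
#6 (-6,-3): internal coord -6 + (-3)·τ' = -4.1459; -4.1459 ∉ [0.2, 0.8) → out
#7 (4,4): internal coord 4 + (4)·τ' = +1.5279; +1.5279 ∉ [0.2, 0.8) → out

4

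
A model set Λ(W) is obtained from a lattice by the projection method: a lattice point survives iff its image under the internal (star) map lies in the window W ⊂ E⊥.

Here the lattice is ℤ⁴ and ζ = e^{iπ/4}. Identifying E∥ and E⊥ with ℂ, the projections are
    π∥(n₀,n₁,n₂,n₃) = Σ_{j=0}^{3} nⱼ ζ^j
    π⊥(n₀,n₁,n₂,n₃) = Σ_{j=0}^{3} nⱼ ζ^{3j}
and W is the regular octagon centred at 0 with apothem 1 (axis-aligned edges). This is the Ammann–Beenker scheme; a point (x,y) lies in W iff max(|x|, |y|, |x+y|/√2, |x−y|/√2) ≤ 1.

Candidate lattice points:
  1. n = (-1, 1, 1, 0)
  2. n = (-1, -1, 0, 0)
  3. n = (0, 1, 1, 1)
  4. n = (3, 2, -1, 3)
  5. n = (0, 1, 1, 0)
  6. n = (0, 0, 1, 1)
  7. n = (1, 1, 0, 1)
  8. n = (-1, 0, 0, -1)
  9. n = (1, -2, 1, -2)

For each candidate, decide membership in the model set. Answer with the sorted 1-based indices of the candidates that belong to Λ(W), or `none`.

Internal map: ζ^{3j} for j=0..3 gives (1,0), (−√2/2,√2/2), (0,−1), (√2/2,√2/2).
#1 (-1, 1, 1, 0): internal (-1.7071, -0.2929); octagon support 1.7071 vs apothem 1 → ∉ W
#2 (-1, -1, 0, 0): internal (-0.2929, -0.7071); octagon support 0.7071 vs apothem 1 → ∈ W
#3 (0, 1, 1, 1): internal (0.0000, 0.4142); octagon support 0.4142 vs apothem 1 → ∈ W
#4 (3, 2, -1, 3): internal (3.7071, 4.5355); octagon support 5.8284 vs apothem 1 → ∉ W
#5 (0, 1, 1, 0): internal (-0.7071, -0.2929); octagon support 0.7071 vs apothem 1 → ∈ W
#6 (0, 0, 1, 1): internal (0.7071, -0.2929); octagon support 0.7071 vs apothem 1 → ∈ W
#7 (1, 1, 0, 1): internal (1.0000, 1.4142); octagon support 1.7071 vs apothem 1 → ∉ W
#8 (-1, 0, 0, -1): internal (-1.7071, -0.7071); octagon support 1.7071 vs apothem 1 → ∉ W
#9 (1, -2, 1, -2): internal (1.0000, -3.8284); octagon support 3.8284 vs apothem 1 → ∉ W

2, 3, 5, 6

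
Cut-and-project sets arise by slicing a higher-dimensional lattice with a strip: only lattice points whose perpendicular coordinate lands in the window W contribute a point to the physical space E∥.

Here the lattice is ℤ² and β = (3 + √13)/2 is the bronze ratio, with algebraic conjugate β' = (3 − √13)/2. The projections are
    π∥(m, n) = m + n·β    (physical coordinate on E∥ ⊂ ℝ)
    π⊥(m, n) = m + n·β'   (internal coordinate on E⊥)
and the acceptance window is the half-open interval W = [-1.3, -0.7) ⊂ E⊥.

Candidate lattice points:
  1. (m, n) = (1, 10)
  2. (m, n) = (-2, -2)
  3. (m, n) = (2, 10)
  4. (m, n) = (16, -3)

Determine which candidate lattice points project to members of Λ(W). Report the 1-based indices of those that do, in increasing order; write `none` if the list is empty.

3

Numerically β ≈ 3.3028 and β' = −1/β ≈ -0.3028.
candidate 1: (m,n)=(1,10) → π∥ = 1+10·β ≈ 34.0278, π⊥ = 1+10·β' ≈ -2.0278 ∉ [-1.3, -0.7) ⇒ out
candidate 2: (m,n)=(-2,-2) → π∥ = -2-2·β ≈ -8.6056, π⊥ = -2-2·β' ≈ -1.3944 ∉ [-1.3, -0.7) ⇒ out
candidate 3: (m,n)=(2,10) → π∥ = 2+10·β ≈ 35.0278, π⊥ = 2+10·β' ≈ -1.0278 ∈ [-1.3, -0.7) ⇒ IN Λ
candidate 4: (m,n)=(16,-3) → π∥ = 16-3·β ≈ 6.0917, π⊥ = 16-3·β' ≈ 16.9083 ∉ [-1.3, -0.7) ⇒ out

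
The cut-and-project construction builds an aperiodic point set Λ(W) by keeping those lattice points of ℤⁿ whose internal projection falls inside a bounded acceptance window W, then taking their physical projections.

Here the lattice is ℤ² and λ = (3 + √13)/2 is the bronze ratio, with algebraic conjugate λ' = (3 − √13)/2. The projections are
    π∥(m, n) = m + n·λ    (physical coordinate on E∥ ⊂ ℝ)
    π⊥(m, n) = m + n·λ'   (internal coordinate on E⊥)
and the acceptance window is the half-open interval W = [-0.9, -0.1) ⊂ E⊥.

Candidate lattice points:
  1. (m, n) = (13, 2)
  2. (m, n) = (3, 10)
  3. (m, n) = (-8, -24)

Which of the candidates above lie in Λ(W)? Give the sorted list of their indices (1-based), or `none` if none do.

Numerically λ ≈ 3.3028 and λ' = −1/λ ≈ -0.3028.
#1 (13,2): internal coord 13 + (2)·λ' = +12.3944; +12.3944 ∉ [-0.9, -0.1) → out
#2 (3,10): internal coord 3 + (10)·λ' = -0.0278; -0.0278 ∉ [-0.9, -0.1) → out
#3 (-8,-24): internal coord -8 + (-24)·λ' = -0.7334; -0.7334 ∈ [-0.9, -0.1) → IN Λ

3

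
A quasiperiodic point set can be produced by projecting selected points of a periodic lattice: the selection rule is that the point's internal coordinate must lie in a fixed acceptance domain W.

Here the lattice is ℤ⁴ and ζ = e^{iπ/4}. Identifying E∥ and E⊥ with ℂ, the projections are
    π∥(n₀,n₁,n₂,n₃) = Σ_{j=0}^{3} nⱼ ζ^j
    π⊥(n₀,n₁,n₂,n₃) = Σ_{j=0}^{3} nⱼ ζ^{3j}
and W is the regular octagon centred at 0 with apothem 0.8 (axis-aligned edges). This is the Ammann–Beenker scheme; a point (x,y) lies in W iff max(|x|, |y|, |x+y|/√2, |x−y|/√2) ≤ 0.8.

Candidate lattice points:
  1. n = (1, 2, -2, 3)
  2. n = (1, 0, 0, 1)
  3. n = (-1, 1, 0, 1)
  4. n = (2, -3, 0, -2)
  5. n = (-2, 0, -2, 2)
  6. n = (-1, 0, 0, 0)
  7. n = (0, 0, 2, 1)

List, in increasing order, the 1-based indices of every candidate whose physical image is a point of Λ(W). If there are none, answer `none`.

none

With ζ = e^{iπ/4} the internal vectors are ζ^0,ζ^3,ζ^6,ζ^9.
candidate 1: n = (1, 2, -2, 3) → π⊥ ≈ (+1.707107, +5.535534); max(|x|,|y|,|x±y|/√2) = 5.535534 > 0.8 ⇒ ∉ W
candidate 2: n = (1, 0, 0, 1) → π⊥ ≈ (+1.707107, +0.707107); max(|x|,|y|,|x±y|/√2) = 1.707107 > 0.8 ⇒ ∉ W
candidate 3: n = (-1, 1, 0, 1) → π⊥ ≈ (-1.000000, +1.414214); max(|x|,|y|,|x±y|/√2) = 1.707107 > 0.8 ⇒ ∉ W
candidate 4: n = (2, -3, 0, -2) → π⊥ ≈ (+2.707107, -3.535534); max(|x|,|y|,|x±y|/√2) = 4.414214 > 0.8 ⇒ ∉ W
candidate 5: n = (-2, 0, -2, 2) → π⊥ ≈ (-0.585786, +3.414214); max(|x|,|y|,|x±y|/√2) = 3.414214 > 0.8 ⇒ ∉ W
candidate 6: n = (-1, 0, 0, 0) → π⊥ ≈ (-1.000000, +0.000000); max(|x|,|y|,|x±y|/√2) = 1.000000 > 0.8 ⇒ ∉ W
candidate 7: n = (0, 0, 2, 1) → π⊥ ≈ (+0.707107, -1.292893); max(|x|,|y|,|x±y|/√2) = 1.414214 > 0.8 ⇒ ∉ W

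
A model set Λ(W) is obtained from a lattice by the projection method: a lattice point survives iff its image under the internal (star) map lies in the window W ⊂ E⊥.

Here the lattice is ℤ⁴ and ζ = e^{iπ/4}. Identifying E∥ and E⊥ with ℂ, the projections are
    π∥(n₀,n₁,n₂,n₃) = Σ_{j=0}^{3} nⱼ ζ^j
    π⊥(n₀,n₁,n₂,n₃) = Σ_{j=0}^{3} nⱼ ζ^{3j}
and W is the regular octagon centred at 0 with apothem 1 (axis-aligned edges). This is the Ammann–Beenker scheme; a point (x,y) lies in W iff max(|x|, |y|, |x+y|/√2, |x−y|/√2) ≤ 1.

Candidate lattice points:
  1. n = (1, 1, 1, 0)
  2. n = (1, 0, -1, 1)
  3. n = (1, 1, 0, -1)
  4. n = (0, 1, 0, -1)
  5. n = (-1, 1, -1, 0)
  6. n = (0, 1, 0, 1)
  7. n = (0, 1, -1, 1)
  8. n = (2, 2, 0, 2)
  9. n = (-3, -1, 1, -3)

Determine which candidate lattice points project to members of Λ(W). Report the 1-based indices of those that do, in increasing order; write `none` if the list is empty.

1, 3

With ζ = e^{iπ/4} the internal vectors are ζ^0,ζ^3,ζ^6,ζ^9.
candidate 1: n = (1, 1, 1, 0) → π⊥ ≈ (+0.29289, -0.29289); max(|x|,|y|,|x±y|/√2) = 0.41421 ≤ 1 ⇒ ∈ W
candidate 2: n = (1, 0, -1, 1) → π⊥ ≈ (+1.70711, +1.70711); max(|x|,|y|,|x±y|/√2) = 2.41421 > 1 ⇒ ∉ W
candidate 3: n = (1, 1, 0, -1) → π⊥ ≈ (-0.41421, +0.00000); max(|x|,|y|,|x±y|/√2) = 0.41421 ≤ 1 ⇒ ∈ W
candidate 4: n = (0, 1, 0, -1) → π⊥ ≈ (-1.41421, +0.00000); max(|x|,|y|,|x±y|/√2) = 1.41421 > 1 ⇒ ∉ W
candidate 5: n = (-1, 1, -1, 0) → π⊥ ≈ (-1.70711, +1.70711); max(|x|,|y|,|x±y|/√2) = 2.41421 > 1 ⇒ ∉ W
candidate 6: n = (0, 1, 0, 1) → π⊥ ≈ (+0.00000, +1.41421); max(|x|,|y|,|x±y|/√2) = 1.41421 > 1 ⇒ ∉ W
candidate 7: n = (0, 1, -1, 1) → π⊥ ≈ (+0.00000, +2.41421); max(|x|,|y|,|x±y|/√2) = 2.41421 > 1 ⇒ ∉ W
candidate 8: n = (2, 2, 0, 2) → π⊥ ≈ (+2.00000, +2.82843); max(|x|,|y|,|x±y|/√2) = 3.41421 > 1 ⇒ ∉ W
candidate 9: n = (-3, -1, 1, -3) → π⊥ ≈ (-4.41421, -3.82843); max(|x|,|y|,|x±y|/√2) = 5.82843 > 1 ⇒ ∉ W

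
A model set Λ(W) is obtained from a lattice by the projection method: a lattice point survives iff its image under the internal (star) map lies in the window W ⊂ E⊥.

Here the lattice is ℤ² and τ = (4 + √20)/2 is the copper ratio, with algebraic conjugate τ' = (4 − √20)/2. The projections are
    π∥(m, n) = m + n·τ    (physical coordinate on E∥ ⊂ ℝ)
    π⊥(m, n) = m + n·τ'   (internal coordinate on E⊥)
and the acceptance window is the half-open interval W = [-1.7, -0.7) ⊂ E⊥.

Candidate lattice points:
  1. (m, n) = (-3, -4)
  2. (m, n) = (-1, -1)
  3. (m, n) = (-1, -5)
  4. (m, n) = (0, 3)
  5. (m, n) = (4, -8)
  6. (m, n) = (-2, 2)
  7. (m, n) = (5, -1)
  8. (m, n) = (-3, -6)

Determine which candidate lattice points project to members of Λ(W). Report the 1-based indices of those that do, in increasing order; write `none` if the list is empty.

Numerically τ ≈ 4.2361 and τ' = −1/τ ≈ -0.2361.
[1] lift (-3,-4): star map gives -2.0557; window check -1.7 ≤ -2.0557 < -0.7 is false → out
[2] lift (-1,-1): star map gives -0.7639; window check -1.7 ≤ -0.7639 < -0.7 is true → IN Λ
[3] lift (-1,-5): star map gives 0.1803; window check -1.7 ≤ 0.1803 < -0.7 is false → out
[4] lift (0,3): star map gives -0.7082; window check -1.7 ≤ -0.7082 < -0.7 is true → IN Λ
[5] lift (4,-8): star map gives 5.8885; window check -1.7 ≤ 5.8885 < -0.7 is false → out
[6] lift (-2,2): star map gives -2.4721; window check -1.7 ≤ -2.4721 < -0.7 is false → out
[7] lift (5,-1): star map gives 5.2361; window check -1.7 ≤ 5.2361 < -0.7 is false → out
[8] lift (-3,-6): star map gives -1.5836; window check -1.7 ≤ -1.5836 < -0.7 is true → IN Λ

2, 4, 8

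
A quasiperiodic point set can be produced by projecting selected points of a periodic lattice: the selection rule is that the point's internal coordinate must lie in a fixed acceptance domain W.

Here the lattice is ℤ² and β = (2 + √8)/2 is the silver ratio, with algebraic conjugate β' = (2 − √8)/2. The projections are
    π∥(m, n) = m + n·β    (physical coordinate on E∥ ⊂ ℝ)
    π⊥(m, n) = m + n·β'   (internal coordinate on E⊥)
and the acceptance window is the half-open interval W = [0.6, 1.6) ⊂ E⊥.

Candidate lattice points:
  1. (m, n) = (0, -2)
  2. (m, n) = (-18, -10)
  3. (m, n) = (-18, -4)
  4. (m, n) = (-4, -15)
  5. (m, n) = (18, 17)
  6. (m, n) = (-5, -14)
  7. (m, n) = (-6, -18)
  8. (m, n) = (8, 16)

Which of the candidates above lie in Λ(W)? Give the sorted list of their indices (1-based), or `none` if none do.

Numerically β ≈ 2.4142 and β' = −1/β ≈ -0.4142.
[1] lift (0,-2): star map gives 0.8284; window check 0.6 ≤ 0.8284 < 1.6 is true → IN Λ
[2] lift (-18,-10): star map gives -13.8579; window check 0.6 ≤ -13.8579 < 1.6 is false → out
[3] lift (-18,-4): star map gives -16.3431; window check 0.6 ≤ -16.3431 < 1.6 is false → out
[4] lift (-4,-15): star map gives 2.2132; window check 0.6 ≤ 2.2132 < 1.6 is false → out
[5] lift (18,17): star map gives 10.9584; window check 0.6 ≤ 10.9584 < 1.6 is false → out
[6] lift (-5,-14): star map gives 0.7990; window check 0.6 ≤ 0.7990 < 1.6 is true → IN Λ
[7] lift (-6,-18): star map gives 1.4558; window check 0.6 ≤ 1.4558 < 1.6 is true → IN Λ
[8] lift (8,16): star map gives 1.3726; window check 0.6 ≤ 1.3726 < 1.6 is true → IN Λ

1, 6, 7, 8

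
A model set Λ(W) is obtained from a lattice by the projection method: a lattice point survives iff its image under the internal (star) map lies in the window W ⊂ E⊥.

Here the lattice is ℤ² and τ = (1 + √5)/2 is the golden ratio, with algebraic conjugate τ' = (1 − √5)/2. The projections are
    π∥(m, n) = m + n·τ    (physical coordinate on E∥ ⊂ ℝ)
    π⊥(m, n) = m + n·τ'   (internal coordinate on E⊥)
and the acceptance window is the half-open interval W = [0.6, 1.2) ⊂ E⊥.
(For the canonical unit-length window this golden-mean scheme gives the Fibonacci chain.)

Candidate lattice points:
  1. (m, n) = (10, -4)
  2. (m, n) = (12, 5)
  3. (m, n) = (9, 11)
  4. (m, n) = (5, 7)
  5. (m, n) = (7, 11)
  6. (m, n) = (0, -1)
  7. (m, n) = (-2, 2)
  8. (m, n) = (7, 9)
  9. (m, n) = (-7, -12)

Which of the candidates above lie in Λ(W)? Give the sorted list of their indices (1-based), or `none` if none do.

4, 6

τ' = (1−√5)/2 ≈ -0.61803.
[1] lift (10,-4): star map gives 12.47214; window check 0.6 ≤ 12.47214 < 1.2 is false → out
[2] lift (12,5): star map gives 8.90983; window check 0.6 ≤ 8.90983 < 1.2 is false → out
[3] lift (9,11): star map gives 2.20163; window check 0.6 ≤ 2.20163 < 1.2 is false → out
[4] lift (5,7): star map gives 0.67376; window check 0.6 ≤ 0.67376 < 1.2 is true → IN Λ
[5] lift (7,11): star map gives 0.20163; window check 0.6 ≤ 0.20163 < 1.2 is false → out
[6] lift (0,-1): star map gives 0.61803; window check 0.6 ≤ 0.61803 < 1.2 is true → IN Λ
[7] lift (-2,2): star map gives -3.23607; window check 0.6 ≤ -3.23607 < 1.2 is false → out
[8] lift (7,9): star map gives 1.43769; window check 0.6 ≤ 1.43769 < 1.2 is false → out
[9] lift (-7,-12): star map gives 0.41641; window check 0.6 ≤ 0.41641 < 1.2 is false → out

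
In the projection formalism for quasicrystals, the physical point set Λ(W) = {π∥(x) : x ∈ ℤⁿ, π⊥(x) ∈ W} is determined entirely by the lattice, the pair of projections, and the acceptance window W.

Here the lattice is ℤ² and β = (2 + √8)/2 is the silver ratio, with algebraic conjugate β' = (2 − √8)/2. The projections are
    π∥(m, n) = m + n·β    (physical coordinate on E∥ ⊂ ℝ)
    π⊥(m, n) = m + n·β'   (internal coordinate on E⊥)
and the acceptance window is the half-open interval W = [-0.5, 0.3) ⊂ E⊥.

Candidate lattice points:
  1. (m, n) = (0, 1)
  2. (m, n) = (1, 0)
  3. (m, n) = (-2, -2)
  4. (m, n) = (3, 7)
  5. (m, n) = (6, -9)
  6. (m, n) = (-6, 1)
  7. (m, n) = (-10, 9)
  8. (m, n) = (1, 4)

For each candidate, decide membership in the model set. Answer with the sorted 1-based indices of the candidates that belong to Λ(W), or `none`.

β' = (2−√8)/2 ≈ -0.41421.
candidate 1: (m,n)=(0,1) → π∥ = 0+1·β ≈ 2.41421, π⊥ = 0+1·β' ≈ -0.41421 ∈ [-0.5, 0.3) ⇒ IN Λ
candidate 2: (m,n)=(1,0) → π∥ = 1+0·β ≈ 1.00000, π⊥ = 1+0·β' ≈ 1.00000 ∉ [-0.5, 0.3) ⇒ out
candidate 3: (m,n)=(-2,-2) → π∥ = -2-2·β ≈ -6.82843, π⊥ = -2-2·β' ≈ -1.17157 ∉ [-0.5, 0.3) ⇒ out
candidate 4: (m,n)=(3,7) → π∥ = 3+7·β ≈ 19.89949, π⊥ = 3+7·β' ≈ 0.10051 ∈ [-0.5, 0.3) ⇒ IN Λ
candidate 5: (m,n)=(6,-9) → π∥ = 6-9·β ≈ -15.72792, π⊥ = 6-9·β' ≈ 9.72792 ∉ [-0.5, 0.3) ⇒ out
candidate 6: (m,n)=(-6,1) → π∥ = -6+1·β ≈ -3.58579, π⊥ = -6+1·β' ≈ -6.41421 ∉ [-0.5, 0.3) ⇒ out
candidate 7: (m,n)=(-10,9) → π∥ = -10+9·β ≈ 11.72792, π⊥ = -10+9·β' ≈ -13.72792 ∉ [-0.5, 0.3) ⇒ out
candidate 8: (m,n)=(1,4) → π∥ = 1+4·β ≈ 10.65685, π⊥ = 1+4·β' ≈ -0.65685 ∉ [-0.5, 0.3) ⇒ out

1, 4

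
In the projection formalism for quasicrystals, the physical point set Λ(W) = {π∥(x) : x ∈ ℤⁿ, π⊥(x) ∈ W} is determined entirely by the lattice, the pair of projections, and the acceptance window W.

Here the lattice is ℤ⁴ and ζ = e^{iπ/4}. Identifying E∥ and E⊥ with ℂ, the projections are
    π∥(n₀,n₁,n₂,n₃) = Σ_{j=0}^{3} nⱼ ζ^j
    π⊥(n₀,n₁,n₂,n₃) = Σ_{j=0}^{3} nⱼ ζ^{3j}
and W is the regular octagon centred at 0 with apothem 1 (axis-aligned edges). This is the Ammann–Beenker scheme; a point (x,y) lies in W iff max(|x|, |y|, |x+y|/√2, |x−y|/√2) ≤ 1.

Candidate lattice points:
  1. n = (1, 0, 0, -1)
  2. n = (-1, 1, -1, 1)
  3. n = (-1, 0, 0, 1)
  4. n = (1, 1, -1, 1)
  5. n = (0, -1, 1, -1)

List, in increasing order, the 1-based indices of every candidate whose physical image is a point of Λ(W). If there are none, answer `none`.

1, 3

With ζ = e^{iπ/4} the internal vectors are ζ^0,ζ^3,ζ^6,ζ^9.
candidate 1: n = (1, 0, 0, -1) → π⊥ ≈ (+0.2929, -0.7071); max(|x|,|y|,|x±y|/√2) = 0.7071 ≤ 1 ⇒ ∈ W
candidate 2: n = (-1, 1, -1, 1) → π⊥ ≈ (-1.0000, +2.4142); max(|x|,|y|,|x±y|/√2) = 2.4142 > 1 ⇒ ∉ W
candidate 3: n = (-1, 0, 0, 1) → π⊥ ≈ (-0.2929, +0.7071); max(|x|,|y|,|x±y|/√2) = 0.7071 ≤ 1 ⇒ ∈ W
candidate 4: n = (1, 1, -1, 1) → π⊥ ≈ (+1.0000, +2.4142); max(|x|,|y|,|x±y|/√2) = 2.4142 > 1 ⇒ ∉ W
candidate 5: n = (0, -1, 1, -1) → π⊥ ≈ (+0.0000, -2.4142); max(|x|,|y|,|x±y|/√2) = 2.4142 > 1 ⇒ ∉ W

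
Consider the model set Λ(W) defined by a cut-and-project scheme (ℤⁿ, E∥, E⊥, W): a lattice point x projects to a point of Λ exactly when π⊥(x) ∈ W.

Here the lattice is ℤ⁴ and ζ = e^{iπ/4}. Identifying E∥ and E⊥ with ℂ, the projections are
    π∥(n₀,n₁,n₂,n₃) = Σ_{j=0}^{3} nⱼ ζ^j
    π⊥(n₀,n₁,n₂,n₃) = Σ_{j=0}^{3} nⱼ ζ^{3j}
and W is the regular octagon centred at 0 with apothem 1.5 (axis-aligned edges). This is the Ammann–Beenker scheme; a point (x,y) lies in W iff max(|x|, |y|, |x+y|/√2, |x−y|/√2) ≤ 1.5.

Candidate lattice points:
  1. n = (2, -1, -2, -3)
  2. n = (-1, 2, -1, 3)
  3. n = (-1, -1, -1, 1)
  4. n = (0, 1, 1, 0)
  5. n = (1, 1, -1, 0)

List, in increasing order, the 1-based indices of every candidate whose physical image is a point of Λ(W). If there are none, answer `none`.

1, 3, 4

Internal map: ζ^{3j} for j=0..3 gives (1,0), (−√2/2,√2/2), (0,−1), (√2/2,√2/2).
#1 (2, -1, -2, -3): internal (0.5858, -0.8284); octagon support 1.0000 vs apothem 1.5 → ∈ W
#2 (-1, 2, -1, 3): internal (-0.2929, 4.5355); octagon support 4.5355 vs apothem 1.5 → ∉ W
#3 (-1, -1, -1, 1): internal (0.4142, 1.0000); octagon support 1.0000 vs apothem 1.5 → ∈ W
#4 (0, 1, 1, 0): internal (-0.7071, -0.2929); octagon support 0.7071 vs apothem 1.5 → ∈ W
#5 (1, 1, -1, 0): internal (0.2929, 1.7071); octagon support 1.7071 vs apothem 1.5 → ∉ W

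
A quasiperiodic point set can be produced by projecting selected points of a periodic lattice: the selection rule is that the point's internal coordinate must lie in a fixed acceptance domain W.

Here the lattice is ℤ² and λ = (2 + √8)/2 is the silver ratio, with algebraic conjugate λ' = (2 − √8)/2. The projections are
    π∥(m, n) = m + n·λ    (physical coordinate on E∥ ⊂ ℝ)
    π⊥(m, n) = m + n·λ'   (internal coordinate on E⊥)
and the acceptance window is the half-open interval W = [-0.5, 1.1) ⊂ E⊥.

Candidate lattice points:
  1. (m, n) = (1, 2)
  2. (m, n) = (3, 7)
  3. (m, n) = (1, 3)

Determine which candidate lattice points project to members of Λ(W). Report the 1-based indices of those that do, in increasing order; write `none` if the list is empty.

1, 2, 3

Compute λ' = (2−√8)/2 = -0.4142, so π⊥(m,n) = m -0.4142·n.
[1] lift (1,2): star map gives 0.1716; window check -0.5 ≤ 0.1716 < 1.1 is true → IN Λ
[2] lift (3,7): star map gives 0.1005; window check -0.5 ≤ 0.1005 < 1.1 is true → IN Λ
[3] lift (1,3): star map gives -0.2426; window check -0.5 ≤ -0.2426 < 1.1 is true → IN Λ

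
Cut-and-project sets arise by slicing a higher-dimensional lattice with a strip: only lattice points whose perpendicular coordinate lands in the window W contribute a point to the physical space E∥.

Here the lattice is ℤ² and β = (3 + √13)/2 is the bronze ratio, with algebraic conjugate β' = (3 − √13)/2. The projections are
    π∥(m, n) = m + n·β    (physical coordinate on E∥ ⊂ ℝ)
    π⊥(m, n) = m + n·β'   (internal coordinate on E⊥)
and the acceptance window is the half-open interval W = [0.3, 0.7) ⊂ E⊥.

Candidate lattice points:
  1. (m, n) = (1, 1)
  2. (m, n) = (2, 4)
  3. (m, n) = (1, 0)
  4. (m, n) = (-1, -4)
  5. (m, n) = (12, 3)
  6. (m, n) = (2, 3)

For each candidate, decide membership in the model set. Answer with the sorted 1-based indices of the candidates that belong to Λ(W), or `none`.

β' = (3−√13)/2 ≈ -0.3028.
#1 (1,1): internal coord 1 + (1)·β' = +0.6972; +0.6972 ∈ [0.3, 0.7) → IN Λ
#2 (2,4): internal coord 2 + (4)·β' = +0.7889; +0.7889 ∉ [0.3, 0.7) → out
#3 (1,0): internal coord 1 + (0)·β' = +1.0000; +1.0000 ∉ [0.3, 0.7) → out
#4 (-1,-4): internal coord -1 + (-4)·β' = +0.2111; +0.2111 ∉ [0.3, 0.7) → out
#5 (12,3): internal coord 12 + (3)·β' = +11.0917; +11.0917 ∉ [0.3, 0.7) → out
#6 (2,3): internal coord 2 + (3)·β' = +1.0917; +1.0917 ∉ [0.3, 0.7) → out

1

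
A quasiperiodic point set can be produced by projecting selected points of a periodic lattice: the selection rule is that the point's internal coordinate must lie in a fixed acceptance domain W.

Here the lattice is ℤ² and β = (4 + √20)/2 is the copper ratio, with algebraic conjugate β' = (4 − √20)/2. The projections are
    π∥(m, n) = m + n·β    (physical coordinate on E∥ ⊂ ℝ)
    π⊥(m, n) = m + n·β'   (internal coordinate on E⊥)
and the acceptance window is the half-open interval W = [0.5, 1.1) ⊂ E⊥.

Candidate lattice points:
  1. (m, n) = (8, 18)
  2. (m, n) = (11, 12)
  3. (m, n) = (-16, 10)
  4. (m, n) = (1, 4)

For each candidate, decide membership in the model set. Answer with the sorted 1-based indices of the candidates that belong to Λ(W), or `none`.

Numerically β ≈ 4.23607 and β' = −1/β ≈ -0.23607.
[1] lift (8,18): star map gives 3.75078; window check 0.5 ≤ 3.75078 < 1.1 is false → out
[2] lift (11,12): star map gives 8.16718; window check 0.5 ≤ 8.16718 < 1.1 is false → out
[3] lift (-16,10): star map gives -18.36068; window check 0.5 ≤ -18.36068 < 1.1 is false → out
[4] lift (1,4): star map gives 0.05573; window check 0.5 ≤ 0.05573 < 1.1 is false → out

none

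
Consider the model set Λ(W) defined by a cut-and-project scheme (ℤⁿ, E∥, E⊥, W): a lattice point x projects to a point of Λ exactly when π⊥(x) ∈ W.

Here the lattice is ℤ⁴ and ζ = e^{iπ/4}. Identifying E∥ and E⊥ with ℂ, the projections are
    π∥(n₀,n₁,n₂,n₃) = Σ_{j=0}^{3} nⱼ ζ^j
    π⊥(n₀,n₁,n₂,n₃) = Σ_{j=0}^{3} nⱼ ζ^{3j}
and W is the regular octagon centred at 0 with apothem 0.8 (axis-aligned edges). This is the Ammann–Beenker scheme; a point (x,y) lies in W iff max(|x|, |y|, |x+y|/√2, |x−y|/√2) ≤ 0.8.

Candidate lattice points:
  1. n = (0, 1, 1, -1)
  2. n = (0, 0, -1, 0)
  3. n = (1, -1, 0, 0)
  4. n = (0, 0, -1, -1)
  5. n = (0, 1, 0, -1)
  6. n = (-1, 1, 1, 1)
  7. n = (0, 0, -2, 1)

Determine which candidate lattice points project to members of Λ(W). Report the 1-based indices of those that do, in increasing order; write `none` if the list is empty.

4

Internal map: ζ^{3j} for j=0..3 gives (1,0), (−√2/2,√2/2), (0,−1), (√2/2,√2/2).
candidate 1: n = (0, 1, 1, -1) → π⊥ ≈ (-1.414214, -1.000000); max(|x|,|y|,|x±y|/√2) = 1.707107 > 0.8 ⇒ ∉ W
candidate 2: n = (0, 0, -1, 0) → π⊥ ≈ (+0.000000, +1.000000); max(|x|,|y|,|x±y|/√2) = 1.000000 > 0.8 ⇒ ∉ W
candidate 3: n = (1, -1, 0, 0) → π⊥ ≈ (+1.707107, -0.707107); max(|x|,|y|,|x±y|/√2) = 1.707107 > 0.8 ⇒ ∉ W
candidate 4: n = (0, 0, -1, -1) → π⊥ ≈ (-0.707107, +0.292893); max(|x|,|y|,|x±y|/√2) = 0.707107 ≤ 0.8 ⇒ ∈ W
candidate 5: n = (0, 1, 0, -1) → π⊥ ≈ (-1.414214, +0.000000); max(|x|,|y|,|x±y|/√2) = 1.414214 > 0.8 ⇒ ∉ W
candidate 6: n = (-1, 1, 1, 1) → π⊥ ≈ (-1.000000, +0.414214); max(|x|,|y|,|x±y|/√2) = 1.000000 > 0.8 ⇒ ∉ W
candidate 7: n = (0, 0, -2, 1) → π⊥ ≈ (+0.707107, +2.707107); max(|x|,|y|,|x±y|/√2) = 2.707107 > 0.8 ⇒ ∉ W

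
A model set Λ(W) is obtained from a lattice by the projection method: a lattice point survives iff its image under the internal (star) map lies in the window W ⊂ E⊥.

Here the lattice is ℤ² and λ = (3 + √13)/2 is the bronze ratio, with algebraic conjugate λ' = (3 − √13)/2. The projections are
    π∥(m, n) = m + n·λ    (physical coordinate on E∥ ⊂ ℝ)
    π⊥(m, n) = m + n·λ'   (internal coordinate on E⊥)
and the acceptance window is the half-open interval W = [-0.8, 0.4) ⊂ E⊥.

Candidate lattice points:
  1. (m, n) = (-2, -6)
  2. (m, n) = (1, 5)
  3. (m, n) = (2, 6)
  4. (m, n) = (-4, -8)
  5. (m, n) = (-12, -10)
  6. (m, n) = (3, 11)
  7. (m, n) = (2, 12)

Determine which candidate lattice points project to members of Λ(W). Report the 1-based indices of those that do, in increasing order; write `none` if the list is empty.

Compute λ' = (3−√13)/2 = -0.30278, so π⊥(m,n) = m -0.30278·n.
#1 (-2,-6): internal coord -2 + (-6)·λ' = -0.18335; -0.18335 ∈ [-0.8, 0.4) → IN Λ
#2 (1,5): internal coord 1 + (5)·λ' = -0.51388; -0.51388 ∈ [-0.8, 0.4) → IN Λ
#3 (2,6): internal coord 2 + (6)·λ' = +0.18335; +0.18335 ∈ [-0.8, 0.4) → IN Λ
#4 (-4,-8): internal coord -4 + (-8)·λ' = -1.57779; -1.57779 ∉ [-0.8, 0.4) → out
#5 (-12,-10): internal coord -12 + (-10)·λ' = -8.97224; -8.97224 ∉ [-0.8, 0.4) → out
#6 (3,11): internal coord 3 + (11)·λ' = -0.33053; -0.33053 ∈ [-0.8, 0.4) → IN Λ
#7 (2,12): internal coord 2 + (12)·λ' = -1.63331; -1.63331 ∉ [-0.8, 0.4) → out

1, 2, 3, 6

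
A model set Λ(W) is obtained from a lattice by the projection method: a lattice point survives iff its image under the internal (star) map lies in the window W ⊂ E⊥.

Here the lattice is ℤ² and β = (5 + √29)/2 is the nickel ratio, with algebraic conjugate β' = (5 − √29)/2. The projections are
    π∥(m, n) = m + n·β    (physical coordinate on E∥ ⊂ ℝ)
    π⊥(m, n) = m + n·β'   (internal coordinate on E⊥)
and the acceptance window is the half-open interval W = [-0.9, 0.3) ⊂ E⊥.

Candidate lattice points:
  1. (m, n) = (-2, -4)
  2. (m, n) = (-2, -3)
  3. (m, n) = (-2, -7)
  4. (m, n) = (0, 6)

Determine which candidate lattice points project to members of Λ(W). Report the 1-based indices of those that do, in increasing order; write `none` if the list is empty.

3

Numerically β ≈ 5.1926 and β' = −1/β ≈ -0.1926.
[1] lift (-2,-4): star map gives -1.2297; window check -0.9 ≤ -1.2297 < 0.3 is false → out
[2] lift (-2,-3): star map gives -1.4223; window check -0.9 ≤ -1.4223 < 0.3 is false → out
[3] lift (-2,-7): star map gives -0.6519; window check -0.9 ≤ -0.6519 < 0.3 is true → IN Λ
[4] lift (0,6): star map gives -1.1555; window check -0.9 ≤ -1.1555 < 0.3 is false → out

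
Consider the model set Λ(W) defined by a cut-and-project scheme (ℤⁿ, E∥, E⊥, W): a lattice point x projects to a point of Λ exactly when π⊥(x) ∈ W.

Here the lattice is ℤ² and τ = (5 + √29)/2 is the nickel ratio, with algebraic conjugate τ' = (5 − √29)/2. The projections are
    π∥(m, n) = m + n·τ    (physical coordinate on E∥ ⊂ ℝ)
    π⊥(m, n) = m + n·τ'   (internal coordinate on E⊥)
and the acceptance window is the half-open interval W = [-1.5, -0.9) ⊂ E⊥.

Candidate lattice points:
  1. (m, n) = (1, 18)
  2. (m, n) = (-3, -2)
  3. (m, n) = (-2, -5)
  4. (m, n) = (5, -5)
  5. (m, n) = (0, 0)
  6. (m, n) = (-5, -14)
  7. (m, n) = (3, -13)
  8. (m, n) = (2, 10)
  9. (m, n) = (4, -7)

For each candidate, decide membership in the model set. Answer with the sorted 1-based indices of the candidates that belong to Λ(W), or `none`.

Compute τ' = (5−√29)/2 = -0.19258, so π⊥(m,n) = m -0.19258·n.
#1 (1,18): internal coord 1 + (18)·τ' = -2.46648; -2.46648 ∉ [-1.5, -0.9) → out
#2 (-3,-2): internal coord -3 + (-2)·τ' = -2.61484; -2.61484 ∉ [-1.5, -0.9) → out
#3 (-2,-5): internal coord -2 + (-5)·τ' = -1.03709; -1.03709 ∈ [-1.5, -0.9) → IN Λ
#4 (5,-5): internal coord 5 + (-5)·τ' = +5.96291; +5.96291 ∉ [-1.5, -0.9) → out
#5 (0,0): internal coord 0 + (0)·τ' = +0.00000; +0.00000 ∉ [-1.5, -0.9) → out
#6 (-5,-14): internal coord -5 + (-14)·τ' = -2.30385; -2.30385 ∉ [-1.5, -0.9) → out
#7 (3,-13): internal coord 3 + (-13)·τ' = +5.50357; +5.50357 ∉ [-1.5, -0.9) → out
#8 (2,10): internal coord 2 + (10)·τ' = +0.07418; +0.07418 ∉ [-1.5, -0.9) → out
#9 (4,-7): internal coord 4 + (-7)·τ' = +5.34808; +5.34808 ∉ [-1.5, -0.9) → out

3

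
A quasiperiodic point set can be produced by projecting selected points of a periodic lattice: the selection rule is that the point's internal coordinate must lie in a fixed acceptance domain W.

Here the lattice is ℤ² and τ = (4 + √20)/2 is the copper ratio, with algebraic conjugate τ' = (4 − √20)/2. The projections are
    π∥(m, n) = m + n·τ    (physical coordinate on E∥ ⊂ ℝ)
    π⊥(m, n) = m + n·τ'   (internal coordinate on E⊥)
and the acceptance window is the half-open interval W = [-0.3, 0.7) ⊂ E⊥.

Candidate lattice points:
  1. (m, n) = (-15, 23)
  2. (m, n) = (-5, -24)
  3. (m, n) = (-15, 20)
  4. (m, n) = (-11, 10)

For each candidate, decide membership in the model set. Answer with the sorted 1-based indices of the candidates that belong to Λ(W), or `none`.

τ' = (4−√20)/2 ≈ -0.2361.
#1 (-15,23): internal coord -15 + (23)·τ' = -20.4296; -20.4296 ∉ [-0.3, 0.7) → out
#2 (-5,-24): internal coord -5 + (-24)·τ' = +0.6656; +0.6656 ∈ [-0.3, 0.7) → IN Λ
#3 (-15,20): internal coord -15 + (20)·τ' = -19.7214; -19.7214 ∉ [-0.3, 0.7) → out
#4 (-11,10): internal coord -11 + (10)·τ' = -13.3607; -13.3607 ∉ [-0.3, 0.7) → out

2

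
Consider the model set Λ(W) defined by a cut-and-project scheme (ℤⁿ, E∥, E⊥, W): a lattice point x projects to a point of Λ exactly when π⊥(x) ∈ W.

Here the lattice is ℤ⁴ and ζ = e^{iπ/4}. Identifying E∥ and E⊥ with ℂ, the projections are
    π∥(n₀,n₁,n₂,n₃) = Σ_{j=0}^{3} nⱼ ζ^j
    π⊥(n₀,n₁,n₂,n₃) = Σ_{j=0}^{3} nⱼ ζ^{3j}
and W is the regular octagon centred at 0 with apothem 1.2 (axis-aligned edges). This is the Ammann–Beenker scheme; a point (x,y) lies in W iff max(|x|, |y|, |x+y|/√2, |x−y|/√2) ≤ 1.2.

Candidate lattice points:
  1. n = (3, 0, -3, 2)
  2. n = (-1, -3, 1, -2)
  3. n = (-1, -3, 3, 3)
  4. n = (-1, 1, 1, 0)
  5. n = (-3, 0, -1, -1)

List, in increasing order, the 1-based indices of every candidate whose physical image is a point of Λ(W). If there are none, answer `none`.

Internal map: ζ^{3j} for j=0..3 gives (1,0), (−√2/2,√2/2), (0,−1), (√2/2,√2/2).
candidate 1: n = (3, 0, -3, 2) → π⊥ ≈ (+4.4142, +4.4142); max(|x|,|y|,|x±y|/√2) = 6.2426 > 1.2 ⇒ ∉ W
candidate 2: n = (-1, -3, 1, -2) → π⊥ ≈ (-0.2929, -4.5355); max(|x|,|y|,|x±y|/√2) = 4.5355 > 1.2 ⇒ ∉ W
candidate 3: n = (-1, -3, 3, 3) → π⊥ ≈ (+3.2426, -3.0000); max(|x|,|y|,|x±y|/√2) = 4.4142 > 1.2 ⇒ ∉ W
candidate 4: n = (-1, 1, 1, 0) → π⊥ ≈ (-1.7071, -0.2929); max(|x|,|y|,|x±y|/√2) = 1.7071 > 1.2 ⇒ ∉ W
candidate 5: n = (-3, 0, -1, -1) → π⊥ ≈ (-3.7071, +0.2929); max(|x|,|y|,|x±y|/√2) = 3.7071 > 1.2 ⇒ ∉ W

none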